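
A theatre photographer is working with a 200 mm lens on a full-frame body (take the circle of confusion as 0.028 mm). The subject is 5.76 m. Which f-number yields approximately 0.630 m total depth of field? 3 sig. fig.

f/14

Write h = H − f = f²/(N·c). The thin-lens limits are Dn = s·h/(h + (s−f)) and Df = s·h/(h − (s−f)), so DoF = Df − Dn = 2·s·(s−f)·h / (h² − (s−f)²).
That is a quadratic in h: DoF·h² − 2·s·(s−f)·h − DoF·(s−f)² = 0 ⇒ h = (s−f)·(s + √(s² + DoF²)) / DoF = 5560 × (5760 + √(5760² + 630²)) / 630 = 5560 × (5760 + 5794.35) / 630 ≈ 101972 mm.
Then N = f²/(c·h) = 200² / (0.028 × 101972) = 40000 / 2855.2 ≈ 14.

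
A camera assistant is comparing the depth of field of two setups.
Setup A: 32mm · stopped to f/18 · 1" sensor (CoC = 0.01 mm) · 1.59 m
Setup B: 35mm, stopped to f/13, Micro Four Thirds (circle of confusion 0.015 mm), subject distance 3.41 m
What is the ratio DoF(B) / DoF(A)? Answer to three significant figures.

5.47

Setup A: H = 32²/(18×0.01) + 32 ≈ 5720.9 mm; DoF = Df − Dn = 2189.68 − 1248.17 ≈ 941.51 mm.
Setup B: H = 35²/(13×0.015) + 35 ≈ 6317.1 mm; DoF = Df − Dn = 7368.9 − 2218.3 ≈ 5150.6 mm.
Ratio = 5150.6 / 941.51 ≈ 5.47.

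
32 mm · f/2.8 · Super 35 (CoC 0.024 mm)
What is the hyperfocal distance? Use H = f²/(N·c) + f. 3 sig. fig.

15.3 m

Hyperfocal distance H = f²/(N·c) + f = 32²/(2.8 × 0.024) + 32 = 1024/0.0672 + 32 ≈ 15270.1 mm ≈ 15.3 m.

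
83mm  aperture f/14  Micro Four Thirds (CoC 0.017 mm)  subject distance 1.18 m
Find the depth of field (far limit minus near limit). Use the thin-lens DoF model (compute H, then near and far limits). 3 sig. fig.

89.6 mm

Hyperfocal distance H = f²/(N·c) + f = 83²/(14 × 0.017) + 83 = 6889/0.238 + 83 ≈ 29028.4 mm ≈ 29.03 m.
Near limit Dn = s·(H − f)/(H + s − 2f) = 1180 × (29028.4 − 83) / (29028.4 + 1180 − 2 × 83) = 1180 × 28945.4 / 30042.4 ≈ 1136.912 mm.
Far limit Df = s·(H − f)/(H − s) = 1180 × (29028.4 − 83) / (29028.4 − 1180) = 1180 × 28945.4 / 27848.4 ≈ 1226.482 mm.
Depth of field = Df − Dn = 1226.482 − 1136.912 ≈ 89.570 mm.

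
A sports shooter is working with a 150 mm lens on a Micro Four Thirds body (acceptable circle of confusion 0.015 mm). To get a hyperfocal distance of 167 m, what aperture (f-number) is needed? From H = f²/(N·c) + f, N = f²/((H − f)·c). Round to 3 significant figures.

Rearrange H = f²/(N·c) + f for N: N = f² / ((H − f)·c).
N = 150² / ((167000 − 150) × 0.015) = 22500 / 2503 ≈ 8.99.

f/8.99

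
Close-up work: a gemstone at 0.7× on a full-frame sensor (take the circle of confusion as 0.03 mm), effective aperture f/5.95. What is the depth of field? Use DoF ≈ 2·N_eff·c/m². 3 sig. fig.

At magnification m, DoF ≈ 2·N_eff·c/m² = 2 × 5.95 × 0.03 / 0.7² = 0.357 / 0.49 ≈ 0.729 mm.

0.729 mm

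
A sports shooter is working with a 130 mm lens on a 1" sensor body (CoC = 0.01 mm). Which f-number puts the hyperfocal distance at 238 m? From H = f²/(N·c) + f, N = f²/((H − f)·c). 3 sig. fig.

f/7.10

Rearrange H = f²/(N·c) + f for N: N = f² / ((H − f)·c).
N = 130² / ((238000 − 130) × 0.01) = 16900 / 2379 ≈ 7.10.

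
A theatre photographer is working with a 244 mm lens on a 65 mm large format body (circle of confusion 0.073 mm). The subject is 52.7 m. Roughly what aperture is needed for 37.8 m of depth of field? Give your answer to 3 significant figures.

f/5

Write h = H − f = f²/(N·c). The thin-lens limits are Dn = s·h/(h + (s−f)) and Df = s·h/(h − (s−f)), so DoF = Df − Dn = 2·s·(s−f)·h / (h² − (s−f)²).
That is a quadratic in h: DoF·h² − 2·s·(s−f)·h − DoF·(s−f)² = 0 ⇒ h = (s−f)·(s + √(s² + DoF²)) / DoF = 52456 × (52700 + √(52700² + 37800²)) / 37800 = 52456 × (52700 + 64854.7) / 37800 ≈ 163134 mm.
Then N = f²/(c·h) = 244² / (0.073 × 163134) = 59536 / 11909 ≈ 5.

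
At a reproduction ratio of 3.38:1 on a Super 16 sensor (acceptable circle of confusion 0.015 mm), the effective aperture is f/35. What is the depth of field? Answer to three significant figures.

0.0919 mm

At magnification m, DoF ≈ 2·N_eff·c/m² = 2 × 35 × 0.015 / 3.38² = 1.05 / 11.42 ≈ 0.0919 mm.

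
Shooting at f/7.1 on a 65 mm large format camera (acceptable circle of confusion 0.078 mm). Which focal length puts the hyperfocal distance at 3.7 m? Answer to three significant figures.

45.0 mm

From H = f²/(N·c) + f, with f ≪ H: f ≈ √(H·N·c) = √(3700 × 7.1 × 0.078) = √2049.1 ≈ 45.27 mm.
Exact: f² + N·c·f − N·c·H = 0 ⇒ f = (−N·c + √((N·c)² + 4·N·c·H))/2 = (−0.5538 + √8196.5)/2 ≈ 44.990 mm ≈ 45.0 mm.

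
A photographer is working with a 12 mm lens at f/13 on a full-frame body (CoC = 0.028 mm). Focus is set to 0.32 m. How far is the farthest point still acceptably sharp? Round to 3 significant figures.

Hyperfocal distance H = f²/(N·c) + f = 12²/(13 × 0.028) + 12 = 144/0.364 + 12 ≈ 407.6 mm ≈ 0.408 m.
Far limit Df = s·(H − f)/(H − s) = 320 × (407.6 − 12) / (407.6 − 320) = 320 × 395.6 / 87.6 ≈ 1445.1 mm ≈ 1.45 m.

1.45 m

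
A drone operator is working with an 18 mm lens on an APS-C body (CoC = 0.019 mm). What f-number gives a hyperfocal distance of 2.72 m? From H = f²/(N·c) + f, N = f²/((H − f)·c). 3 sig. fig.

Rearrange H = f²/(N·c) + f for N: N = f² / ((H − f)·c).
N = 18² / ((2720 − 18) × 0.019) = 324 / 51.34 ≈ 6.31.

f/6.31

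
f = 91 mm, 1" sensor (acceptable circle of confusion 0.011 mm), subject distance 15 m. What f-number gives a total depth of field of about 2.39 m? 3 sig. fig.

f/4

Write h = H − f = f²/(N·c). The thin-lens limits are Dn = s·h/(h + (s−f)) and Df = s·h/(h − (s−f)), so DoF = Df − Dn = 2·s·(s−f)·h / (h² − (s−f)²).
That is a quadratic in h: DoF·h² − 2·s·(s−f)·h − DoF·(s−f)² = 0 ⇒ h = (s−f)·(s + √(s² + DoF²)) / DoF = 14909 × (15000 + √(15000² + 2390²)) / 2390 = 14909 × (15000 + 15189.2) / 2390 ≈ 188323 mm.
Then N = f²/(c·h) = 91² / (0.011 × 188323) = 8281 / 2071.5 ≈ 4.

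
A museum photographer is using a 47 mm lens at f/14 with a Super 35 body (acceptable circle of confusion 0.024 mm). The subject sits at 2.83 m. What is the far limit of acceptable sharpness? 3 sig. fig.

Hyperfocal distance H = f²/(N·c) + f = 47²/(14 × 0.024) + 47 = 2209/0.336 + 47 ≈ 6621.4 mm ≈ 6.621 m.
Far limit Df = s·(H − f)/(H − s) = 2830 × (6621.4 − 47) / (6621.4 − 2830) = 2830 × 6574.4 / 3791.4 ≈ 4907.3 mm ≈ 4.91 m.

4.91 m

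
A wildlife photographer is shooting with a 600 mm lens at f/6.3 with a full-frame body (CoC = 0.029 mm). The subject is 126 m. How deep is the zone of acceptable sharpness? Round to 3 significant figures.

Hyperfocal distance H = f²/(N·c) + f = 600²/(6.3 × 0.029) + 600 = 360000/0.1827 + 600 ≈ 1971043.3 mm ≈ 1971 m.
Near limit Dn = s·(H − f)/(H + s − 2f) = 126000 × (1971043.3 − 600) / (1971043.3 + 126000 − 2 × 600) = 126000 × 1970443.3 / 2095843.3 ≈ 118461 mm.
Far limit Df = s·(H − f)/(H − s) = 126000 × (1971043.3 − 600) / (1971043.3 − 126000) = 126000 × 1970443.3 / 1845043.3 ≈ 134564 mm.
Depth of field = Df − Dn = 134564 − 118461 ≈ 16103 mm ≈ 16.1 m.

16.1 m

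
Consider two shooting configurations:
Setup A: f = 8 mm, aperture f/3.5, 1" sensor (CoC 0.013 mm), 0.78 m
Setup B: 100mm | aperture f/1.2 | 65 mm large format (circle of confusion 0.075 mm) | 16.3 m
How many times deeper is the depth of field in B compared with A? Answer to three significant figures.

Setup A: H = 8²/(3.5×0.013) + 8 ≈ 1414.6 mm; DoF = Df − Dn = 1728.9 − 503.6 ≈ 1225.3 mm.
Setup B: H = 100²/(1.2×0.075) + 100 ≈ 111211.1 mm; DoF = Df − Dn = 19082.2 − 14225.9 ≈ 4856.3 mm.
Ratio = 4856.3 / 1225.3 ≈ 3.96.

3.96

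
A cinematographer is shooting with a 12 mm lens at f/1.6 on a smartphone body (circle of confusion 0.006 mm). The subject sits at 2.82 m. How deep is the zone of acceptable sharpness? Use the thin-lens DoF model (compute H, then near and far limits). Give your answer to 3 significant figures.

Hyperfocal distance H = f²/(N·c) + f = 12²/(1.6 × 0.006) + 12 = 144/0.0096 + 12 ≈ 15012.0 mm ≈ 15.01 m.
Near limit Dn = s·(H − f)/(H + s − 2f) = 2820 × (15012.0 − 12) / (15012.0 + 2820 − 2 × 12) = 2820 × 15000.0 / 17808.0 ≈ 2375.3 mm.
Far limit Df = s·(H − f)/(H − s) = 2820 × (15012.0 − 12) / (15012.0 − 2820) = 2820 × 15000.0 / 12192.0 ≈ 3469.5 mm.
Depth of field = Df − Dn = 3469.5 − 2375.3 ≈ 1094.2 mm ≈ 1.09 m.

1.09 m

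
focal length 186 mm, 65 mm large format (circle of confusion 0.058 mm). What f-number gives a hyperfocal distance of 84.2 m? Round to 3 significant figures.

f/7.10

Rearrange H = f²/(N·c) + f for N: N = f² / ((H − f)·c).
N = 186² / ((84200 − 186) × 0.058) = 34596 / 4873 ≈ 7.10.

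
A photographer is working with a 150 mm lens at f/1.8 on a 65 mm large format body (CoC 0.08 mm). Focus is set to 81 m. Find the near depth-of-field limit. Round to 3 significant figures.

Hyperfocal distance H = f²/(N·c) + f = 150²/(1.8 × 0.08) + 150 = 22500/0.144 + 150 ≈ 156400.0 mm ≈ 156.4 m.
Near limit Dn = s·(H − f)/(H + s − 2f) = 81000 × (156400.0 − 150) / (156400.0 + 81000 − 2 × 150) = 81000 × 156250.0 / 237100.0 ≈ 53379 mm ≈ 53.4 m.

53.4 m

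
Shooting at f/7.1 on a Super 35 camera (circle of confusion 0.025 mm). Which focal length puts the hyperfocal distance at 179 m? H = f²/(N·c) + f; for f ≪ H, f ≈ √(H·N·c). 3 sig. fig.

From H = f²/(N·c) + f, with f ≪ H: f ≈ √(H·N·c) = √(179000 × 7.1 × 0.025) = √31772 ≈ 178.2 mm.
The +f correction barely moves this — solving exactly, f² + N·c·f − N·c·H = 0 ⇒ f = (−N·c + √((N·c)² + 4·N·c·H))/2 = (−0.1775 + √127090)/2 ≈ 178.16 mm, so f ≈ 178 mm.

178 mm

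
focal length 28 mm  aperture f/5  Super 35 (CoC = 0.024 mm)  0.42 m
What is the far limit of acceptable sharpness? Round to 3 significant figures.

447 mm

Hyperfocal distance H = f²/(N·c) + f = 28²/(5 × 0.024) + 28 = 784/0.12 + 28 ≈ 6561.3 mm ≈ 6.561 m.
Far limit Df = s·(H − f)/(H − s) = 420 × (6561.3 − 28) / (6561.3 − 420) = 420 × 6533.3 / 6141.3 ≈ 446.81 mm.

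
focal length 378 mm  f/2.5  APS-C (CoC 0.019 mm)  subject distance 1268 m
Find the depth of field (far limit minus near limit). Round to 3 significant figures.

1300 m

Hyperfocal distance H = f²/(N·c) + f = 378²/(2.5 × 0.019) + 378 = 142884/0.0475 + 378 ≈ 3008462.2 mm ≈ 3008 m.
Near limit Dn = s·(H − f)/(H + s − 2f) = 1268000 × (3008462.2 − 378) / (3008462.2 + 1268000 − 2 × 378) = 1268000 × 3008084.2 / 4275706.2 ≈ 892075 mm.
Far limit Df = s·(H − f)/(H − s) = 1268000 × (3008462.2 − 378) / (3008462.2 − 1268000) = 1268000 × 3008084.2 / 1740462.2 ≈ 2191516 mm.
Depth of field = Df − Dn = 2191516 − 892075 ≈ 1299441 mm ≈ 1300 m.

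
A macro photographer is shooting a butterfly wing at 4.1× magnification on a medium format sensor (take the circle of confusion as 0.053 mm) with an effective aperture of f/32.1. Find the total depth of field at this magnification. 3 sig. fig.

At magnification m, DoF ≈ 2·N_eff·c/m² = 2 × 32.1 × 0.053 / 4.1² = 3.403 / 16.81 ≈ 0.202 mm.

0.202 mm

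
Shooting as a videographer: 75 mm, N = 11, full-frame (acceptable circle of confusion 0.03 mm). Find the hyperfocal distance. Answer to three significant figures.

Hyperfocal distance H = f²/(N·c) + f = 75²/(11 × 0.03) + 75 = 5625/0.33 + 75 ≈ 17120.5 mm ≈ 17.1 m.

17.1 m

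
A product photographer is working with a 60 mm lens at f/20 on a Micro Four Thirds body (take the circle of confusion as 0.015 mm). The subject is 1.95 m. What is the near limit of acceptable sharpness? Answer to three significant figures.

1.68 m

Hyperfocal distance H = f²/(N·c) + f = 60²/(20 × 0.015) + 60 = 3600/0.3 + 60 ≈ 12060.0 mm ≈ 12.06 m.
Near limit Dn = s·(H − f)/(H + s − 2f) = 1950 × (12060.0 − 60) / (12060.0 + 1950 − 2 × 60) = 1950 × 12000.0 / 13890.0 ≈ 1684.7 mm ≈ 1.68 m.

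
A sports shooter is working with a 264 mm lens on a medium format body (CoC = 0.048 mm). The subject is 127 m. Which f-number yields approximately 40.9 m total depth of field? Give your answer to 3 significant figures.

f/1.80

Write h = H − f = f²/(N·c). The thin-lens limits are Dn = s·h/(h + (s−f)) and Df = s·h/(h − (s−f)), so DoF = Df − Dn = 2·s·(s−f)·h / (h² − (s−f)²).
That is a quadratic in h: DoF·h² − 2·s·(s−f)·h − DoF·(s−f)² = 0 ⇒ h = (s−f)·(s + √(s² + DoF²)) / DoF = 126736 × (127000 + √(127000² + 40900²)) / 40900 = 126736 × (127000 + 133423) / 40900 ≈ 806969 mm.
Then N = f²/(c·h) = 264² / (0.048 × 806969) = 69696 / 38735 ≈ 1.80.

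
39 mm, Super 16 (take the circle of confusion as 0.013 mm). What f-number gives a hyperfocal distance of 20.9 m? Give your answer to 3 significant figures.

Rearrange H = f²/(N·c) + f for N: N = f² / ((H − f)·c).
N = 39² / ((20900 − 39) × 0.013) = 1521 / 271.2 ≈ 5.61.

f/5.61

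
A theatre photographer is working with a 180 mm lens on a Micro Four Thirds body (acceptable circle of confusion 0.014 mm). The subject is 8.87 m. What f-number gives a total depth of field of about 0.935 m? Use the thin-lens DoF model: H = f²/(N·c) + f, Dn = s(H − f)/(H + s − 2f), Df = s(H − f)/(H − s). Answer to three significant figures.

Write h = H − f = f²/(N·c). The thin-lens limits are Dn = s·h/(h + (s−f)) and Df = s·h/(h − (s−f)), so DoF = Df − Dn = 2·s·(s−f)·h / (h² − (s−f)²).
That is a quadratic in h: DoF·h² − 2·s·(s−f)·h − DoF·(s−f)² = 0 ⇒ h = (s−f)·(s + √(s² + DoF²)) / DoF = 8690 × (8870 + √(8870² + 935²)) / 935 = 8690 × (8870 + 8919.14) / 935 ≈ 165334 mm.
Then N = f²/(c·h) = 180² / (0.014 × 165334) = 32400 / 2314.7 ≈ 14.

f/14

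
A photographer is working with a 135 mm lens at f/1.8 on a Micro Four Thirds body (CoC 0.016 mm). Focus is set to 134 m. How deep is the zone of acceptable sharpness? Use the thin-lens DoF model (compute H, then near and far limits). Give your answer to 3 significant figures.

Hyperfocal distance H = f²/(N·c) + f = 135²/(1.8 × 0.016) + 135 = 18225/0.0288 + 135 ≈ 632947.5 mm ≈ 632.9 m.
Near limit Dn = s·(H − f)/(H + s − 2f) = 134000 × (632947.5 − 135) / (632947.5 + 134000 − 2 × 135) = 134000 × 632812.5 / 766677.5 ≈ 110603 mm.
Far limit Df = s·(H − f)/(H − s) = 134000 × (632947.5 − 135) / (632947.5 − 134000) = 134000 × 632812.5 / 498947.5 ≈ 169951 mm.
Depth of field = Df − Dn = 169951 − 110603 ≈ 59348 mm ≈ 59.3 m.

59.3 m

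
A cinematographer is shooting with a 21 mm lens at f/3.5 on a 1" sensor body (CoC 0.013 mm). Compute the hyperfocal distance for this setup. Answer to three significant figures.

Hyperfocal distance H = f²/(N·c) + f = 21²/(3.5 × 0.013) + 21 = 441/0.0455 + 21 ≈ 9713.3 mm ≈ 9.71 m.

9.71 m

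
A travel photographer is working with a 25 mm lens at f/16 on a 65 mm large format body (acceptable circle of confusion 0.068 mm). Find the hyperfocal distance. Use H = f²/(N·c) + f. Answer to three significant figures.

0.599 m

Hyperfocal distance H = f²/(N·c) + f = 25²/(16 × 0.068) + 25 = 625/1.088 + 25 ≈ 599.4 mm ≈ 0.599 m.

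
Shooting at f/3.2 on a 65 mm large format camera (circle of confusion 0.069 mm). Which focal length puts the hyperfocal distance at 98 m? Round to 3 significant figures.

147 mm

From H = f²/(N·c) + f, with f ≪ H: f ≈ √(H·N·c) = √(98000 × 3.2 × 0.069) = √21638 ≈ 147.1 mm.
The +f correction barely moves this — solving exactly, f² + N·c·f − N·c·H = 0 ⇒ f = (−N·c + √((N·c)² + 4·N·c·H))/2 = (−0.2208 + √86554)/2 ≈ 146.99 mm, so f ≈ 147 mm.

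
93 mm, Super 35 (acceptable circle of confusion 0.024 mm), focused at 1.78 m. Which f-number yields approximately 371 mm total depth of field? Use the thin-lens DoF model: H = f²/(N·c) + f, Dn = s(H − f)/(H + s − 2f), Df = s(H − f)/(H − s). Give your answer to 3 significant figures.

Write h = H − f = f²/(N·c). The thin-lens limits are Dn = s·h/(h + (s−f)) and Df = s·h/(h − (s−f)), so DoF = Df − Dn = 2·s·(s−f)·h / (h² − (s−f)²).
That is a quadratic in h: DoF·h² − 2·s·(s−f)·h − DoF·(s−f)² = 0 ⇒ h = (s−f)·(s + √(s² + DoF²)) / DoF = 1687 × (1780 + √(1780² + 371²)) / 371 = 1687 × (1780 + 1818.25) / 371 ≈ 16362 mm.
Then N = f²/(c·h) = 93² / (0.024 × 16362) = 8649 / 392.68 ≈ 22.

f/22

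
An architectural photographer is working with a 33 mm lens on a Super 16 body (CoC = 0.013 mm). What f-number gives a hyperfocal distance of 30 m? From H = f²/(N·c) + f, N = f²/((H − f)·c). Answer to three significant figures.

Rearrange H = f²/(N·c) + f for N: N = f² / ((H − f)·c).
N = 33² / ((30000 − 33) × 0.013) = 1089 / 389.6 ≈ 2.80.

f/2.80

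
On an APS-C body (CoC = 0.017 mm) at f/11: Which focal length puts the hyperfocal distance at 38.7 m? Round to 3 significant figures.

85.0 mm

From H = f²/(N·c) + f, with f ≪ H: f ≈ √(H·N·c) = √(38700 × 11 × 0.017) = √7236.9 ≈ 85.07 mm.
Exact: f² + N·c·f − N·c·H = 0 ⇒ f = (−N·c + √((N·c)² + 4·N·c·H))/2 = (−0.187 + √28948)/2 ≈ 84.977 mm ≈ 85.0 mm.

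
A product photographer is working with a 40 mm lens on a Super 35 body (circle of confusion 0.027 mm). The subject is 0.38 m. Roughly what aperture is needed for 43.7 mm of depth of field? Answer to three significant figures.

f/9.99

Write h = H − f = f²/(N·c). The thin-lens limits are Dn = s·h/(h + (s−f)) and Df = s·h/(h − (s−f)), so DoF = Df − Dn = 2·s·(s−f)·h / (h² − (s−f)²).
That is a quadratic in h: DoF·h² − 2·s·(s−f)·h − DoF·(s−f)² = 0 ⇒ h = (s−f)·(s + √(s² + DoF²)) / DoF = 340 × (380 + √(380² + 43.7²)) / 43.7 = 340 × (380 + 382.504) / 43.7 ≈ 5932.5 mm.
Then N = f²/(c·h) = 40² / (0.027 × 5932.5) = 1600 / 160.18 ≈ 9.99.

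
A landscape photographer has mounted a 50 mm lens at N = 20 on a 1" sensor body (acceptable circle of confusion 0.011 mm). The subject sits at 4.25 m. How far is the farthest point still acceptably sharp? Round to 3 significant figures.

6.74 m

Hyperfocal distance H = f²/(N·c) + f = 50²/(20 × 0.011) + 50 = 2500/0.22 + 50 ≈ 11413.6 mm ≈ 11.41 m.
Far limit Df = s·(H − f)/(H − s) = 4250 × (11413.6 − 50) / (11413.6 − 4250) = 4250 × 11363.6 / 7163.6 ≈ 6741.8 mm ≈ 6.74 m.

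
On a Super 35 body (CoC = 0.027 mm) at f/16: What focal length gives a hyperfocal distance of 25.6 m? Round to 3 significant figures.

From H = f²/(N·c) + f, with f ≪ H: f ≈ √(H·N·c) = √(25600 × 16 × 0.027) = √11059 ≈ 105.2 mm.
The +f correction barely moves this — solving exactly, f² + N·c·f − N·c·H = 0 ⇒ f = (−N·c + √((N·c)² + 4·N·c·H))/2 = (−0.432 + √44237)/2 ≈ 104.95 mm, so f ≈ 105 mm.

105 mm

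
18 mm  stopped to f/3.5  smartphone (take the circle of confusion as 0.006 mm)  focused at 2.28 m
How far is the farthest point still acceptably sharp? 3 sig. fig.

2.67 m

Hyperfocal distance H = f²/(N·c) + f = 18²/(3.5 × 0.006) + 18 = 324/0.021 + 18 ≈ 15446.6 mm ≈ 15.45 m.
Far limit Df = s·(H − f)/(H − s) = 2280 × (15446.6 − 18) / (15446.6 − 2280) = 2280 × 15428.6 / 13166.6 ≈ 2671.7 mm ≈ 2.67 m.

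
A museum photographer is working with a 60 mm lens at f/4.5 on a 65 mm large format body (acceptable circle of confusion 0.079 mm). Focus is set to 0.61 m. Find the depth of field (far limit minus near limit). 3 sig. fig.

Hyperfocal distance H = f²/(N·c) + f = 60²/(4.5 × 0.079) + 60 = 3600/0.3555 + 60 ≈ 10186.6 mm ≈ 10.19 m.
Near limit Dn = s·(H − f)/(H + s − 2f) = 610 × (10186.6 − 60) / (10186.6 + 610 − 2 × 60) = 610 × 10126.6 / 10676.6 ≈ 578.576 mm.
Far limit Df = s·(H − f)/(H − s) = 610 × (10186.6 − 60) / (10186.6 − 610) = 610 × 10126.6 / 9576.6 ≈ 645.033 mm.
Depth of field = Df − Dn = 645.033 − 578.576 ≈ 66.457 mm.

66.5 mm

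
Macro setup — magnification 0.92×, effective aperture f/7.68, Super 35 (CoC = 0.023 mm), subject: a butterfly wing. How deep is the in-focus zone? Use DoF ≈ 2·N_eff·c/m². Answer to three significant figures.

At magnification m, DoF ≈ 2·N_eff·c/m² = 2 × 7.68 × 0.023 / 0.92² = 0.3533 / 0.8464 ≈ 0.417 mm.

0.417 mm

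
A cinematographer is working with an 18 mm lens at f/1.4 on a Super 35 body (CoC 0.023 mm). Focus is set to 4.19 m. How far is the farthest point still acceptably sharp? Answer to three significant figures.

7.16 m

Hyperfocal distance H = f²/(N·c) + f = 18²/(1.4 × 0.023) + 18 = 324/0.0322 + 18 ≈ 10080.1 mm ≈ 10.08 m.
Far limit Df = s·(H − f)/(H − s) = 4190 × (10080.1 − 18) / (10080.1 − 4190) = 4190 × 10062.1 / 5890.1 ≈ 7157.8 mm ≈ 7.16 m.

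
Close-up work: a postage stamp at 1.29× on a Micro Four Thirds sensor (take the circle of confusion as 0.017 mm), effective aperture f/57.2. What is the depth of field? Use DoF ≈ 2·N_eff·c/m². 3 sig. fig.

At magnification m, DoF ≈ 2·N_eff·c/m² = 2 × 57.2 × 0.017 / 1.29² = 1.945 / 1.664 ≈ 1.17 mm.

1.17 mm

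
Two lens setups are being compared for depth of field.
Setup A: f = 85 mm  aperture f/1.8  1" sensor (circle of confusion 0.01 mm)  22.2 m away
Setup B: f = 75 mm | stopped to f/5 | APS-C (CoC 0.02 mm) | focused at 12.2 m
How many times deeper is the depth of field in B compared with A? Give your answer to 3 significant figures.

2.25

Setup A: H = 85²/(1.8×0.01) + 85 ≈ 401473.9 mm; DoF = Df − Dn = 23494.5 − 21040.7 ≈ 2453.8 mm.
Setup B: H = 75²/(5×0.02) + 75 ≈ 56325.0 mm; DoF = Df − Dn = 15552.4 − 10036.6 ≈ 5515.8 mm.
Ratio = 5515.8 / 2453.8 ≈ 2.25.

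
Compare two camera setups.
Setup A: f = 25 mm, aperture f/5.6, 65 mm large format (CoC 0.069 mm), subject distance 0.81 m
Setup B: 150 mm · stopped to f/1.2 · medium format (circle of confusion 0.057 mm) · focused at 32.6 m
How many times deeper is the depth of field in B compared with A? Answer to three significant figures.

6.32

Setup A: H = 25²/(5.6×0.069) + 25 ≈ 1642.5 mm; DoF = Df − Dn = 1573.8 − 545.3 ≈ 1028.5 mm.
Setup B: H = 150²/(1.2×0.057) + 150 ≈ 329097.4 mm; DoF = Df − Dn = 36167.9 − 29672.8 ≈ 6495.1 mm.
Ratio = 6495.1 / 1028.5 ≈ 6.32.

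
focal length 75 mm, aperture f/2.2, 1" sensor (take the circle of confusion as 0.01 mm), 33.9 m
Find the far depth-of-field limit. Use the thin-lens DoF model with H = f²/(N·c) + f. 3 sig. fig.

Hyperfocal distance H = f²/(N·c) + f = 75²/(2.2 × 0.01) + 75 = 5625/0.022 + 75 ≈ 255756.8 mm ≈ 255.8 m.
Far limit Df = s·(H − f)/(H − s) = 33900 × (255756.8 − 75) / (255756.8 − 33900) = 33900 × 255681.8 / 221856.8 ≈ 39069 mm ≈ 39.1 m.

39.1 m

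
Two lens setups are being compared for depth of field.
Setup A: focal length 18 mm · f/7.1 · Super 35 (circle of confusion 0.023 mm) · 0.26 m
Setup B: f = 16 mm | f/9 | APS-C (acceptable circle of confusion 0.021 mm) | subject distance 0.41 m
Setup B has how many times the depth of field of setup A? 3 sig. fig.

Setup A: H = 18²/(7.1×0.023) + 18 ≈ 2002.1 mm; DoF = Df − Dn = 296.118 − 231.735 ≈ 64.383 mm.
Setup B: H = 16²/(9×0.021) + 16 ≈ 1370.5 mm; DoF = Df − Dn = 578.18 − 317.61 ≈ 260.57 mm.
Ratio = 260.57 / 64.383 ≈ 4.05.

4.05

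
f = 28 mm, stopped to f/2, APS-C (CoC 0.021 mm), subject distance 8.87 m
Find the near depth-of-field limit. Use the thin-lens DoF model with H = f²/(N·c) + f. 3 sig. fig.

6.02 m

Hyperfocal distance H = f²/(N·c) + f = 28²/(2 × 0.021) + 28 = 784/0.042 + 28 ≈ 18694.7 mm ≈ 18.69 m.
Near limit Dn = s·(H − f)/(H + s − 2f) = 8870 × (18694.7 − 28) / (18694.7 + 8870 − 2 × 28) = 8870 × 18666.7 / 27508.7 ≈ 6019.0 mm ≈ 6.02 m.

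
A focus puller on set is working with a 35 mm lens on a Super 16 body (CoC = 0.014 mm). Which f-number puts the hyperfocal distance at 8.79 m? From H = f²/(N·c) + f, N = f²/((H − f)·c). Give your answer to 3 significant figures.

f/9.99

Rearrange H = f²/(N·c) + f for N: N = f² / ((H − f)·c).
N = 35² / ((8790 − 35) × 0.014) = 1225 / 122.6 ≈ 9.99.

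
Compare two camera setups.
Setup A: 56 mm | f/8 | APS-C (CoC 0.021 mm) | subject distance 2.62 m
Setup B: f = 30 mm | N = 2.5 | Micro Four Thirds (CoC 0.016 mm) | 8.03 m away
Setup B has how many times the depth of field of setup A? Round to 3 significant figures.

Setup A: H = 56²/(8×0.021) + 56 ≈ 18722.7 mm; DoF = Df − Dn = 3037.18 − 2303.59 ≈ 733.59 mm.
Setup B: H = 30²/(2.5×0.016) + 30 ≈ 22530.0 mm; DoF = Df − Dn = 12460.3 − 5923.8 ≈ 6536.5 mm.
Ratio = 6536.5 / 733.59 ≈ 8.91.

8.91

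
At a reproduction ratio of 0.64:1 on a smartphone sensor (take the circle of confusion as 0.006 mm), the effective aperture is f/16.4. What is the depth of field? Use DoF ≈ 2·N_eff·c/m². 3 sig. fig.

At magnification m, DoF ≈ 2·N_eff·c/m² = 2 × 16.4 × 0.006 / 0.64² = 0.1968 / 0.4096 ≈ 0.48 mm.

0.480 mm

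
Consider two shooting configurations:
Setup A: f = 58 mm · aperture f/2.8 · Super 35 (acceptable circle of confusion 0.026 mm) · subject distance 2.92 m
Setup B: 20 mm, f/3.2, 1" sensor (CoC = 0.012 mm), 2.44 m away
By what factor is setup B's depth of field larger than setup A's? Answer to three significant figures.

3.30

Setup A: H = 58²/(2.8×0.026) + 58 ≈ 46266.8 mm; DoF = Df − Dn = 3112.79 − 2749.69 ≈ 363.10 mm.
Setup B: H = 20²/(3.2×0.012) + 20 ≈ 10436.7 mm; DoF = Df − Dn = 3178.4 − 1980.0 ≈ 1198.4 mm.
Ratio = 1198.4 / 363.10 ≈ 3.30.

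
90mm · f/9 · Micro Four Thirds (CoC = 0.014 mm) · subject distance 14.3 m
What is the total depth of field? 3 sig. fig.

6.65 m

Hyperfocal distance H = f²/(N·c) + f = 90²/(9 × 0.014) + 90 = 8100/0.126 + 90 ≈ 64375.7 mm ≈ 64.38 m.
Near limit Dn = s·(H − f)/(H + s − 2f) = 14300 × (64375.7 − 90) / (64375.7 + 14300 − 2 × 90) = 14300 × 64285.7 / 78495.7 ≈ 11711.3 mm.
Far limit Df = s·(H − f)/(H − s) = 14300 × (64375.7 − 90) / (64375.7 − 14300) = 14300 × 64285.7 / 50075.7 ≈ 18357.9 mm.
Depth of field = Df − Dn = 18357.9 − 11711.3 ≈ 6646.6 mm ≈ 6.65 m.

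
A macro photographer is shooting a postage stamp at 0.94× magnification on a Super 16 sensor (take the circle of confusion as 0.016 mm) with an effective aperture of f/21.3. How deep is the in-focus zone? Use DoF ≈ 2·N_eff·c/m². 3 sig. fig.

At magnification m, DoF ≈ 2·N_eff·c/m² = 2 × 21.3 × 0.016 / 0.94² = 0.6816 / 0.8836 ≈ 0.771 mm.

0.771 mm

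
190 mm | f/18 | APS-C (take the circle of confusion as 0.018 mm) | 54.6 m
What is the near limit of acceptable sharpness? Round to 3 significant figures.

Hyperfocal distance H = f²/(N·c) + f = 190²/(18 × 0.018) + 190 = 36100/0.324 + 190 ≈ 111609.8 mm ≈ 111.6 m.
Near limit Dn = s·(H − f)/(H + s − 2f) = 54600 × (111609.8 − 190) / (111609.8 + 54600 − 2 × 190) = 54600 × 111419.8 / 165829.8 ≈ 36685 mm ≈ 36.7 m.

36.7 m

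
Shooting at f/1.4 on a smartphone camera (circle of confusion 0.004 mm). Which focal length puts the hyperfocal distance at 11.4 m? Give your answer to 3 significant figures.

7.99 mm

From H = f²/(N·c) + f, with f ≪ H: f ≈ √(H·N·c) = √(11400 × 1.4 × 0.004) = √63.840 ≈ 7.990 mm.
The +f correction barely moves this — solving exactly, f² + N·c·f − N·c·H = 0 ⇒ f = (−N·c + √((N·c)² + 4·N·c·H))/2 = (−0.0056 + √255.36)/2 ≈ 7.9872 mm, so f ≈ 7.99 mm.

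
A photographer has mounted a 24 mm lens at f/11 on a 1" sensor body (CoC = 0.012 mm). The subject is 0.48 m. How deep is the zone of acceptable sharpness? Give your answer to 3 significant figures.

Hyperfocal distance H = f²/(N·c) + f = 24²/(11 × 0.012) + 24 = 576/0.132 + 24 ≈ 4387.6 mm ≈ 4.388 m.
Near limit Dn = s·(H − f)/(H + s − 2f) = 480 × (4387.6 − 24) / (4387.6 + 480 − 2 × 24) = 480 × 4363.6 / 4819.6 ≈ 434.59 mm.
Far limit Df = s·(H − f)/(H − s) = 480 × (4387.6 − 24) / (4387.6 − 480) = 480 × 4363.6 / 3907.6 ≈ 536.01 mm.
Depth of field = Df − Dn = 536.01 − 434.59 ≈ 101.42 mm.

101 mm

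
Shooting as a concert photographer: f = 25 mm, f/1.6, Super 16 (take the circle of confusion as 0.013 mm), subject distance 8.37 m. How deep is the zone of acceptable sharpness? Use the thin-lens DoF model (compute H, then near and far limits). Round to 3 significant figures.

Hyperfocal distance H = f²/(N·c) + f = 25²/(1.6 × 0.013) + 25 = 625/0.0208 + 25 ≈ 30073.1 mm ≈ 30.07 m.
Near limit Dn = s·(H − f)/(H + s − 2f) = 8370 × (30073.1 − 25) / (30073.1 + 8370 − 2 × 25) = 8370 × 30048.1 / 38393.1 ≈ 6550.7 mm.
Far limit Df = s·(H − f)/(H − s) = 8370 × (30073.1 − 25) / (30073.1 − 8370) = 8370 × 30048.1 / 21703.1 ≈ 11588.3 mm.
Depth of field = Df − Dn = 11588.3 − 6550.7 ≈ 5037.6 mm ≈ 5.04 m.

5.04 m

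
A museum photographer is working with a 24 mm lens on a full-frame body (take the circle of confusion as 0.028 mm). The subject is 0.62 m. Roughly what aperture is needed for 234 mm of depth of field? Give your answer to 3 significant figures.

f/6.30

Write h = H − f = f²/(N·c). The thin-lens limits are Dn = s·h/(h + (s−f)) and Df = s·h/(h − (s−f)), so DoF = Df − Dn = 2·s·(s−f)·h / (h² − (s−f)²).
That is a quadratic in h: DoF·h² − 2·s·(s−f)·h − DoF·(s−f)² = 0 ⇒ h = (s−f)·(s + √(s² + DoF²)) / DoF = 596 × (620 + √(620² + 234²)) / 234 = 596 × (620 + 662.688) / 234 ≈ 3267.0 mm.
Then N = f²/(c·h) = 24² / (0.028 × 3267.0) = 576 / 91.477 ≈ 6.30.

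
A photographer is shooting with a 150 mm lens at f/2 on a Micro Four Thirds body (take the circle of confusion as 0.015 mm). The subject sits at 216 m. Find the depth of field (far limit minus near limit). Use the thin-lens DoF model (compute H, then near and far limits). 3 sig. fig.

Hyperfocal distance H = f²/(N·c) + f = 150²/(2 × 0.015) + 150 = 22500/0.03 + 150 ≈ 750150.0 mm ≈ 750.1 m.
Near limit Dn = s·(H − f)/(H + s − 2f) = 216000 × (750150.0 − 150) / (750150.0 + 216000 − 2 × 150) = 216000 × 750000.0 / 965850.0 ≈ 167728 mm.
Far limit Df = s·(H − f)/(H − s) = 216000 × (750150.0 − 150) / (750150.0 − 216000) = 216000 × 750000.0 / 534150.0 ≈ 303286 mm.
Depth of field = Df − Dn = 303286 − 167728 ≈ 135558 mm ≈ 136 m.

136 m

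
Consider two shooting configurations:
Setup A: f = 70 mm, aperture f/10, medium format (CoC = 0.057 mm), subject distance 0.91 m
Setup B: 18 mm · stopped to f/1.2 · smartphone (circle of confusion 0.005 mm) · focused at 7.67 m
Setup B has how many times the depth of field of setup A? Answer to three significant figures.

Setup A: H = 70²/(10×0.057) + 70 ≈ 8666.5 mm; DoF = Df − Dn = 1008.55 − 829.00 ≈ 179.55 mm.
Setup B: H = 18²/(1.2×0.005) + 18 ≈ 54018.0 mm; DoF = Df − Dn = 8936.3 − 6718.0 ≈ 2218.3 mm.
Ratio = 2218.3 / 179.55 ≈ 12.4.

12.4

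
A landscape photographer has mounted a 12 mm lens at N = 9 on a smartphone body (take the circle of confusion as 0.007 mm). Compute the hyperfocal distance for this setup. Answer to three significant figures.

Hyperfocal distance H = f²/(N·c) + f = 12²/(9 × 0.007) + 12 = 144/0.063 + 12 ≈ 2297.7 mm ≈ 2.30 m.

2.30 m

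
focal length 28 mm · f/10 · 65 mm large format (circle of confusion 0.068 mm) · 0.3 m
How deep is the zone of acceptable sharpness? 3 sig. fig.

Hyperfocal distance H = f²/(N·c) + f = 28²/(10 × 0.068) + 28 = 784/0.68 + 28 ≈ 1180.9 mm ≈ 1.181 m.
Near limit Dn = s·(H − f)/(H + s − 2f) = 300 × (1180.9 − 28) / (1180.9 + 300 − 2 × 28) = 300 × 1152.9 / 1424.9 ≈ 242.73 mm.
Far limit Df = s·(H − f)/(H − s) = 300 × (1180.9 − 28) / (1180.9 − 300) = 300 × 1152.9 / 880.9 ≈ 392.63 mm.
Depth of field = Df − Dn = 392.63 − 242.73 ≈ 149.90 mm.

150 mm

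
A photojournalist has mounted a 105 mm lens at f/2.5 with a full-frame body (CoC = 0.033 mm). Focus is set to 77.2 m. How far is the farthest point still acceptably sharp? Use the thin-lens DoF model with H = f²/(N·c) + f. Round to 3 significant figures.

182 m

Hyperfocal distance H = f²/(N·c) + f = 105²/(2.5 × 0.033) + 105 = 11025/0.0825 + 105 ≈ 133741.4 mm ≈ 133.7 m.
Far limit Df = s·(H − f)/(H − s) = 77200 × (133741.4 − 105) / (133741.4 − 77200) = 77200 × 133636.4 / 56541.4 ≈ 182463 mm ≈ 182 m.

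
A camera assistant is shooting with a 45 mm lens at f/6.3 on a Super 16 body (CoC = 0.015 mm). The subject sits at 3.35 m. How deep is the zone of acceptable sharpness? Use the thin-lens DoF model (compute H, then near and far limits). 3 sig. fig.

Hyperfocal distance H = f²/(N·c) + f = 45²/(6.3 × 0.015) + 45 = 2025/0.0945 + 45 ≈ 21473.6 mm ≈ 21.47 m.
Near limit Dn = s·(H − f)/(H + s − 2f) = 3350 × (21473.6 − 45) / (21473.6 + 3350 − 2 × 45) = 3350 × 21428.6 / 24733.6 ≈ 2902.4 mm.
Far limit Df = s·(H − f)/(H − s) = 3350 × (21473.6 − 45) / (21473.6 − 3350) = 3350 × 21428.6 / 18123.6 ≈ 3960.9 mm.
Depth of field = Df − Dn = 3960.9 − 2902.4 ≈ 1058.5 mm ≈ 1.06 m.

1.06 m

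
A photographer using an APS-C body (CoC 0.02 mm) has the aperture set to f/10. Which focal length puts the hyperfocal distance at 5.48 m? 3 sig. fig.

From H = f²/(N·c) + f, with f ≪ H: f ≈ √(H·N·c) = √(5480 × 10 × 0.02) = √1096.0 ≈ 33.11 mm.
Exact: f² + N·c·f − N·c·H = 0 ⇒ f = (−N·c + √((N·c)² + 4·N·c·H))/2 = (−0.2 + √4384.0)/2 ≈ 33.006 mm ≈ 33.0 mm.

33.0 mm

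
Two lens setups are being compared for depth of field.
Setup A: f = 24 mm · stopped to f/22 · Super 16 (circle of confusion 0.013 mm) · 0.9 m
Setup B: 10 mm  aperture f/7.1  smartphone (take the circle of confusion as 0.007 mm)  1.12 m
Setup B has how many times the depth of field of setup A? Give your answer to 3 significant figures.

Setup A: H = 24²/(22×0.013) + 24 ≈ 2038.0 mm; DoF = Df − Dn = 1592.80 − 627.20 ≈ 965.60 mm.
Setup B: H = 10²/(7.1×0.007) + 10 ≈ 2022.1 mm; DoF = Df − Dn = 2498.2 − 721.8 ≈ 1776.4 mm.
Ratio = 1776.4 / 965.60 ≈ 1.84.

1.84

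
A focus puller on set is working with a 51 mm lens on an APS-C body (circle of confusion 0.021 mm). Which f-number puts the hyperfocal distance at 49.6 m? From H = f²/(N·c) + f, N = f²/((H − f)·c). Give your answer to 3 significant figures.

Rearrange H = f²/(N·c) + f for N: N = f² / ((H − f)·c).
N = 51² / ((49600 − 51) × 0.021) = 2601 / 1041 ≈ 2.50.

f/2.50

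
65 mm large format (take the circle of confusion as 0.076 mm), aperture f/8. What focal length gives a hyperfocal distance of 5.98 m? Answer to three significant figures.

From H = f²/(N·c) + f, with f ≪ H: f ≈ √(H·N·c) = √(5980 × 8 × 0.076) = √3635.8 ≈ 60.30 mm.
Exact: f² + N·c·f − N·c·H = 0 ⇒ f = (−N·c + √((N·c)² + 4·N·c·H))/2 = (−0.608 + √14544)/2 ≈ 59.995 mm ≈ 60.0 mm.

60.0 mm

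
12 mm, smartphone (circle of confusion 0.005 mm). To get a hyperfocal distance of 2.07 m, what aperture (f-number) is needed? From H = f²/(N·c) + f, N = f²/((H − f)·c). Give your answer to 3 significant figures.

f/14

Rearrange H = f²/(N·c) + f for N: N = f² / ((H − f)·c).
N = 12² / ((2070 − 12) × 0.005) = 144 / 10.29 ≈ 14.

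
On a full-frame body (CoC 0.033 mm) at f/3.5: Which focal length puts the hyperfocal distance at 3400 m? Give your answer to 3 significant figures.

627 mm

From H = f²/(N·c) + f, with f ≪ H: f ≈ √(H·N·c) = √(3400000 × 3.5 × 0.033) = √392700 ≈ 626.7 mm.
The +f correction barely moves this — solving exactly, f² + N·c·f − N·c·H = 0 ⇒ f = (−N·c + √((N·c)² + 4·N·c·H))/2 = (−0.1155 + √1570800)/2 ≈ 626.60 mm, so f ≈ 627 mm.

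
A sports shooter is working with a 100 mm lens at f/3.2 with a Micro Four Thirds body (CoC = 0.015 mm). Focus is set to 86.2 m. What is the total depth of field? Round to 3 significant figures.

Hyperfocal distance H = f²/(N·c) + f = 100²/(3.2 × 0.015) + 100 = 10000/0.048 + 100 ≈ 208433.3 mm ≈ 208.4 m.
Near limit Dn = s·(H − f)/(H + s − 2f) = 86200 × (208433.3 − 100) / (208433.3 + 86200 − 2 × 100) = 86200 × 208333.3 / 294433.3 ≈ 60993 mm.
Far limit Df = s·(H − f)/(H − s) = 86200 × (208433.3 − 100) / (208433.3 − 86200) = 86200 × 208333.3 / 122233.3 ≈ 146918 mm.
Depth of field = Df − Dn = 146918 − 60993 ≈ 85925 mm ≈ 85.9 m.

85.9 m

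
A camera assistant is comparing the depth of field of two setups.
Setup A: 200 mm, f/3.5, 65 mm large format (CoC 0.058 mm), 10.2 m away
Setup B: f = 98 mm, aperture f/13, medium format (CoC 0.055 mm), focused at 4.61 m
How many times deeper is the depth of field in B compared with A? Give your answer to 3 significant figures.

Setup A: H = 200²/(3.5×0.058) + 200 ≈ 197244.3 mm; DoF = Df − Dn = 10745.3 − 9707.4 ≈ 1037.9 mm.
Setup B: H = 98²/(13×0.055) + 98 ≈ 13530.2 mm; DoF = Df − Dn = 6941.8 − 3450.8 ≈ 3491.0 mm.
Ratio = 3491.0 / 1037.9 ≈ 3.36.

3.36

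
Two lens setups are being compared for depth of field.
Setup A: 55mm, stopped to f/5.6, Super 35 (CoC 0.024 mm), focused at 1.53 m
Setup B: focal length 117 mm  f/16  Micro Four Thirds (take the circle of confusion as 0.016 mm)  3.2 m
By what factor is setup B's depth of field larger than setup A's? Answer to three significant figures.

Setup A: H = 55²/(5.6×0.024) + 55 ≈ 22562.4 mm; DoF = Df − Dn = 1637.30 − 1435.90 ≈ 201.40 mm.
Setup B: H = 117²/(16×0.016) + 117 ≈ 53589.7 mm; DoF = Df − Dn = 3395.79 − 3025.56 ≈ 370.23 mm.
Ratio = 370.23 / 201.40 ≈ 1.84.

1.84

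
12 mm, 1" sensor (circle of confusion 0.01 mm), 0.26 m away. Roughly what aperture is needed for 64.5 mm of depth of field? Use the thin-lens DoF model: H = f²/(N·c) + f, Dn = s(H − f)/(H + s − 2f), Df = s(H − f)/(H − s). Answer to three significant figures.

f/7.09

Write h = H − f = f²/(N·c). The thin-lens limits are Dn = s·h/(h + (s−f)) and Df = s·h/(h − (s−f)), so DoF = Df − Dn = 2·s·(s−f)·h / (h² − (s−f)²).
That is a quadratic in h: DoF·h² − 2·s·(s−f)·h − DoF·(s−f)² = 0 ⇒ h = (s−f)·(s + √(s² + DoF²)) / DoF = 248 × (260 + √(260² + 64.5²)) / 64.5 = 248 × (260 + 267.881) / 64.5 ≈ 2029.7 mm.
Then N = f²/(c·h) = 12² / (0.01 × 2029.7) = 144 / 20.297 ≈ 7.09.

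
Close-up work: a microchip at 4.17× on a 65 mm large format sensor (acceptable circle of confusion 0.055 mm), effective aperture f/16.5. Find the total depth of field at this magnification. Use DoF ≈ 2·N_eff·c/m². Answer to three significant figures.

0.104 mm

At magnification m, DoF ≈ 2·N_eff·c/m² = 2 × 16.5 × 0.055 / 4.17² = 1.815 / 17.39 ≈ 0.104 mm.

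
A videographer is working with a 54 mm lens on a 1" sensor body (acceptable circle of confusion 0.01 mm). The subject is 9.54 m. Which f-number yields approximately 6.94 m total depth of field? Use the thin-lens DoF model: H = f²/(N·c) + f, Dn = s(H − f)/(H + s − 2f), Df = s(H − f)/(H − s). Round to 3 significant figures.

Write h = H − f = f²/(N·c). The thin-lens limits are Dn = s·h/(h + (s−f)) and Df = s·h/(h − (s−f)), so DoF = Df − Dn = 2·s·(s−f)·h / (h² − (s−f)²).
That is a quadratic in h: DoF·h² − 2·s·(s−f)·h − DoF·(s−f)² = 0 ⇒ h = (s−f)·(s + √(s² + DoF²)) / DoF = 9486 × (9540 + √(9540² + 6940²)) / 6940 = 9486 × (9540 + 11797.3) / 6940 ≈ 29165 mm.
Then N = f²/(c·h) = 54² / (0.01 × 29165) = 2916 / 291.65 ≈ 10.

f/10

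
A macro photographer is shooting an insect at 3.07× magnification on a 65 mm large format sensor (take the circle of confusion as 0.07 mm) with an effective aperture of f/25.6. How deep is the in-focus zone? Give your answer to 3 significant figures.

0.380 mm

At magnification m, DoF ≈ 2·N_eff·c/m² = 2 × 25.6 × 0.07 / 3.07² = 3.584 / 9.425 ≈ 0.38 mm.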